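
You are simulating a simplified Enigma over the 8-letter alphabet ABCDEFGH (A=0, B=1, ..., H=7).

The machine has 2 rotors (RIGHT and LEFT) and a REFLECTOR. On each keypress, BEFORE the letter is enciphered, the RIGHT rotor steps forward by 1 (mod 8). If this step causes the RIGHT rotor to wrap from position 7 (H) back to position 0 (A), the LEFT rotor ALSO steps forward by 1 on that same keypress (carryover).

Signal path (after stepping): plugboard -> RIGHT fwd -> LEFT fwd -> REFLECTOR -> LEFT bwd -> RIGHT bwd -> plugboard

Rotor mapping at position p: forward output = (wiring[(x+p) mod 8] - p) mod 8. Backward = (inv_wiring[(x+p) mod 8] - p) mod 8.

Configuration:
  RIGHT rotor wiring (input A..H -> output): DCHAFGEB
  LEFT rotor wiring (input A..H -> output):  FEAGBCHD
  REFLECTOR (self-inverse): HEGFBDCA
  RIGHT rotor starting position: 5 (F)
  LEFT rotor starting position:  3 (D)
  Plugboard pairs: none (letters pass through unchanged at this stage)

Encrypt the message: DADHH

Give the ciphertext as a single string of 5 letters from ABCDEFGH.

Answer: FBBGE

Derivation:
Char 1 ('D'): step: R->6, L=3; D->plug->D->R->E->L->A->refl->H->L'->C->R'->F->plug->F
Char 2 ('A'): step: R->7, L=3; A->plug->A->R->C->L->H->refl->A->L'->E->R'->B->plug->B
Char 3 ('D'): step: R->0, L->4 (L advanced); D->plug->D->R->A->L->F->refl->D->L'->C->R'->B->plug->B
Char 4 ('H'): step: R->1, L=4; H->plug->H->R->C->L->D->refl->F->L'->A->R'->G->plug->G
Char 5 ('H'): step: R->2, L=4; H->plug->H->R->A->L->F->refl->D->L'->C->R'->E->plug->E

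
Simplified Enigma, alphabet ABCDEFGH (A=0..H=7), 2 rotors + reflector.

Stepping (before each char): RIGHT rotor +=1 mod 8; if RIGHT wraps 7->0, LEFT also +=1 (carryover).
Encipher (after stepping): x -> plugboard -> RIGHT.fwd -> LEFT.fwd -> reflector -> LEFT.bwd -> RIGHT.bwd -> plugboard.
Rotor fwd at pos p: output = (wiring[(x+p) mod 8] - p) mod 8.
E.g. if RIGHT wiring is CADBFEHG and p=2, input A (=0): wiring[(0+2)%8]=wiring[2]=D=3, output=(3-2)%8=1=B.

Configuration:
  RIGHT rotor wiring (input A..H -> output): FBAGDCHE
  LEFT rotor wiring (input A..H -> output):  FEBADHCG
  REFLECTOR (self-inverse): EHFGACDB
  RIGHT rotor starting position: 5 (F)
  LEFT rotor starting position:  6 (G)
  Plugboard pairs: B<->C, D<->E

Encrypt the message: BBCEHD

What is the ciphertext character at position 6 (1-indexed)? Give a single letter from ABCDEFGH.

Char 1 ('B'): step: R->6, L=6; B->plug->C->R->H->L->B->refl->H->L'->C->R'->E->plug->D
Char 2 ('B'): step: R->7, L=6; B->plug->C->R->C->L->H->refl->B->L'->H->R'->E->plug->D
Char 3 ('C'): step: R->0, L->7 (L advanced); C->plug->B->R->B->L->G->refl->D->L'->H->R'->G->plug->G
Char 4 ('E'): step: R->1, L=7; E->plug->D->R->C->L->F->refl->C->L'->D->R'->G->plug->G
Char 5 ('H'): step: R->2, L=7; H->plug->H->R->H->L->D->refl->G->L'->B->R'->C->plug->B
Char 6 ('D'): step: R->3, L=7; D->plug->E->R->B->L->G->refl->D->L'->H->R'->C->plug->B

B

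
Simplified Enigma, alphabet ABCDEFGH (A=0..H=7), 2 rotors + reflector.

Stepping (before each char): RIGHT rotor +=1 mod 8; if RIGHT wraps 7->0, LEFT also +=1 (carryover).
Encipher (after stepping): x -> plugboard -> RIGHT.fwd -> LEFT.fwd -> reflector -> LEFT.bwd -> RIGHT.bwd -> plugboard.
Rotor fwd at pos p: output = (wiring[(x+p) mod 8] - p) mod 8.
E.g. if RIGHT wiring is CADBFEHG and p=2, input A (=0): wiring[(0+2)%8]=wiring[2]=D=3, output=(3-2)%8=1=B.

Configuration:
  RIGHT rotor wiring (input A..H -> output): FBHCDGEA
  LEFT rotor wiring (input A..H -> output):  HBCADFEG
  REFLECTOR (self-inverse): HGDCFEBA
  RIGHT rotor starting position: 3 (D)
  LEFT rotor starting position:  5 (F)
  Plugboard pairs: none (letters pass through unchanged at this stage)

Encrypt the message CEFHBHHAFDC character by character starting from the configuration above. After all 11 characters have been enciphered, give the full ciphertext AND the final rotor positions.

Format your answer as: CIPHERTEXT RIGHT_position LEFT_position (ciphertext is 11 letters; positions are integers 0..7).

Char 1 ('C'): step: R->4, L=5; C->plug->C->R->A->L->A->refl->H->L'->B->R'->E->plug->E
Char 2 ('E'): step: R->5, L=5; E->plug->E->R->E->L->E->refl->F->L'->F->R'->G->plug->G
Char 3 ('F'): step: R->6, L=5; F->plug->F->R->E->L->E->refl->F->L'->F->R'->G->plug->G
Char 4 ('H'): step: R->7, L=5; H->plug->H->R->F->L->F->refl->E->L'->E->R'->F->plug->F
Char 5 ('B'): step: R->0, L->6 (L advanced); B->plug->B->R->B->L->A->refl->H->L'->H->R'->C->plug->C
Char 6 ('H'): step: R->1, L=6; H->plug->H->R->E->L->E->refl->F->L'->G->R'->B->plug->B
Char 7 ('H'): step: R->2, L=6; H->plug->H->R->H->L->H->refl->A->L'->B->R'->C->plug->C
Char 8 ('A'): step: R->3, L=6; A->plug->A->R->H->L->H->refl->A->L'->B->R'->D->plug->D
Char 9 ('F'): step: R->4, L=6; F->plug->F->R->F->L->C->refl->D->L'->D->R'->G->plug->G
Char 10 ('D'): step: R->5, L=6; D->plug->D->R->A->L->G->refl->B->L'->C->R'->F->plug->F
Char 11 ('C'): step: R->6, L=6; C->plug->C->R->H->L->H->refl->A->L'->B->R'->E->plug->E
Final: ciphertext=EGGFCBCDGFE, RIGHT=6, LEFT=6

Answer: EGGFCBCDGFE 6 6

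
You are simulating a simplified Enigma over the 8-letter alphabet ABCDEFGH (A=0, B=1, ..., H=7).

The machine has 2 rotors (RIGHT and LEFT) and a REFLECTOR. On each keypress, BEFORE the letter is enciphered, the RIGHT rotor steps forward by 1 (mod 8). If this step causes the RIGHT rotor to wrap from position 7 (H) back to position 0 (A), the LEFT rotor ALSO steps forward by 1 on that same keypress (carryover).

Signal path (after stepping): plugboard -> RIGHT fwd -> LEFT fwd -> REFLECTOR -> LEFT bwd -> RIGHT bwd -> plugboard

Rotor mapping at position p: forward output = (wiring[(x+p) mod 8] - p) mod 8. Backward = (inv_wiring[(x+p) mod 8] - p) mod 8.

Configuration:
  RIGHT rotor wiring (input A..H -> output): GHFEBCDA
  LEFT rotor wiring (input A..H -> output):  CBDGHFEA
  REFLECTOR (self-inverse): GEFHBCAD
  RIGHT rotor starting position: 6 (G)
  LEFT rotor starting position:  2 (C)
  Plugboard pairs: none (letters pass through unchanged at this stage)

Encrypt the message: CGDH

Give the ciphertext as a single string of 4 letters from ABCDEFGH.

Char 1 ('C'): step: R->7, L=2; C->plug->C->R->A->L->B->refl->E->L'->B->R'->A->plug->A
Char 2 ('G'): step: R->0, L->3 (L advanced); G->plug->G->R->D->L->B->refl->E->L'->B->R'->E->plug->E
Char 3 ('D'): step: R->1, L=3; D->plug->D->R->A->L->D->refl->H->L'->F->R'->H->plug->H
Char 4 ('H'): step: R->2, L=3; H->plug->H->R->F->L->H->refl->D->L'->A->R'->D->plug->D

Answer: AEHD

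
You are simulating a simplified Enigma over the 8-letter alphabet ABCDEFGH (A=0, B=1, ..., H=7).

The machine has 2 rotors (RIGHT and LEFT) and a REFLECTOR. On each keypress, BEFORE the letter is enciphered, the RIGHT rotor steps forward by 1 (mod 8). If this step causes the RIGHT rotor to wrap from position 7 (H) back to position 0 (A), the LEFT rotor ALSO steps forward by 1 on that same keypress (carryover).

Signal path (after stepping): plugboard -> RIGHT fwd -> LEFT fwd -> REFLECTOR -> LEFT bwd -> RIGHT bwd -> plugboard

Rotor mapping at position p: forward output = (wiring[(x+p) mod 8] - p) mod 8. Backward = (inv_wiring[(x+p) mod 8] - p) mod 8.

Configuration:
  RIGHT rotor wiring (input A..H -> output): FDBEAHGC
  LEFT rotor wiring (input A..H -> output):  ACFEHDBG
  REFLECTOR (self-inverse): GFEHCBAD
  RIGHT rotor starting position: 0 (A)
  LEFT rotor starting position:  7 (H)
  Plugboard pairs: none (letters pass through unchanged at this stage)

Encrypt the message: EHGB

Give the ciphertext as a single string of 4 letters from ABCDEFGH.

Answer: DEFG

Derivation:
Char 1 ('E'): step: R->1, L=7; E->plug->E->R->G->L->E->refl->C->L'->H->R'->D->plug->D
Char 2 ('H'): step: R->2, L=7; H->plug->H->R->B->L->B->refl->F->L'->E->R'->E->plug->E
Char 3 ('G'): step: R->3, L=7; G->plug->G->R->A->L->H->refl->D->L'->C->R'->F->plug->F
Char 4 ('B'): step: R->4, L=7; B->plug->B->R->D->L->G->refl->A->L'->F->R'->G->plug->G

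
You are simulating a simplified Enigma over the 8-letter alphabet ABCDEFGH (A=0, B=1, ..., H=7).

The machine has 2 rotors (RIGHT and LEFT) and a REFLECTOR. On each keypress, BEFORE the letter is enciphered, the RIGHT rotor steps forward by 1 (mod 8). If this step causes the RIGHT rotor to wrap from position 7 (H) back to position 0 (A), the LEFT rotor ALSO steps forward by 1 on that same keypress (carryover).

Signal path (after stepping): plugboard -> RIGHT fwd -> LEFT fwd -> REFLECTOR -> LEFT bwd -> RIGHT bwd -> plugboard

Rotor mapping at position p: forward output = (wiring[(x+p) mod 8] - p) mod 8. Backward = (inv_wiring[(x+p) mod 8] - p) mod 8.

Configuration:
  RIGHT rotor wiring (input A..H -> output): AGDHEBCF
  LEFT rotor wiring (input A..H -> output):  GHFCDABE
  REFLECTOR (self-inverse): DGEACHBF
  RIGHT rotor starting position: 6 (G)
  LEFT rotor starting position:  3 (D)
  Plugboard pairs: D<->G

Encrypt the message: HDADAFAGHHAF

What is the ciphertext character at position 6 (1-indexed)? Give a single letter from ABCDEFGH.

Char 1 ('H'): step: R->7, L=3; H->plug->H->R->D->L->G->refl->B->L'->E->R'->D->plug->G
Char 2 ('D'): step: R->0, L->4 (L advanced); D->plug->G->R->C->L->F->refl->H->L'->A->R'->A->plug->A
Char 3 ('A'): step: R->1, L=4; A->plug->A->R->F->L->D->refl->A->L'->D->R'->D->plug->G
Char 4 ('D'): step: R->2, L=4; D->plug->G->R->G->L->B->refl->G->L'->H->R'->D->plug->G
Char 5 ('A'): step: R->3, L=4; A->plug->A->R->E->L->C->refl->E->L'->B->R'->B->plug->B
Char 6 ('F'): step: R->4, L=4; F->plug->F->R->C->L->F->refl->H->L'->A->R'->A->plug->A

A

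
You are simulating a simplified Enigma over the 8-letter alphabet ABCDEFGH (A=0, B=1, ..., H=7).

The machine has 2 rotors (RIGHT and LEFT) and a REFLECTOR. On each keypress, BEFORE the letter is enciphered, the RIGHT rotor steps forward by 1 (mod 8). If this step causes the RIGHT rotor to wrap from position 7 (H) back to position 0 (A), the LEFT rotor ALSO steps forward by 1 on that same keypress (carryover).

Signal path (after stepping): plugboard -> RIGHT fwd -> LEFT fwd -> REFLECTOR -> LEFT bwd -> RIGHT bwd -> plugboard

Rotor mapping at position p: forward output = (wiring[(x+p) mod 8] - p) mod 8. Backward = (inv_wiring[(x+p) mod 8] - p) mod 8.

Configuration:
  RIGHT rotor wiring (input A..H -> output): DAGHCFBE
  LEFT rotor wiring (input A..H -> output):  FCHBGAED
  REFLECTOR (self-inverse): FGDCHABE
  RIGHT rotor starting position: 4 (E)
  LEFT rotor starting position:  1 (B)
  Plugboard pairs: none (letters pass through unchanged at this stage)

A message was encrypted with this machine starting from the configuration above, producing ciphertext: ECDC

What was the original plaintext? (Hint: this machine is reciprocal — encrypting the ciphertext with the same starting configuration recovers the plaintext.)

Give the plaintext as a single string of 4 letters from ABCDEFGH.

Answer: GBBH

Derivation:
Char 1 ('E'): step: R->5, L=1; E->plug->E->R->D->L->F->refl->A->L'->C->R'->G->plug->G
Char 2 ('C'): step: R->6, L=1; C->plug->C->R->F->L->D->refl->C->L'->G->R'->B->plug->B
Char 3 ('D'): step: R->7, L=1; D->plug->D->R->H->L->E->refl->H->L'->E->R'->B->plug->B
Char 4 ('C'): step: R->0, L->2 (L advanced); C->plug->C->R->G->L->D->refl->C->L'->E->R'->H->plug->H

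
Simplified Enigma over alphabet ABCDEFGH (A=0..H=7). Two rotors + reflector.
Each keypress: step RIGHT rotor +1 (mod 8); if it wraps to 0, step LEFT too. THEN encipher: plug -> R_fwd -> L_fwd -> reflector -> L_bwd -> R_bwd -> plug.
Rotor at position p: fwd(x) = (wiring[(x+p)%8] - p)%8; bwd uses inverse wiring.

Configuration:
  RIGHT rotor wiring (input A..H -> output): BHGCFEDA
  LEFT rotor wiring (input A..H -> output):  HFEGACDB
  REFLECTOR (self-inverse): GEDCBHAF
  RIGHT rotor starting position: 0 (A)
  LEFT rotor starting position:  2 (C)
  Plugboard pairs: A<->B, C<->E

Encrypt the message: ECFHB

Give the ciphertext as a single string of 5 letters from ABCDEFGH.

Char 1 ('E'): step: R->1, L=2; E->plug->C->R->B->L->E->refl->B->L'->E->R'->D->plug->D
Char 2 ('C'): step: R->2, L=2; C->plug->E->R->B->L->E->refl->B->L'->E->R'->A->plug->B
Char 3 ('F'): step: R->3, L=2; F->plug->F->R->G->L->F->refl->H->L'->F->R'->E->plug->C
Char 4 ('H'): step: R->4, L=2; H->plug->H->R->G->L->F->refl->H->L'->F->R'->E->plug->C
Char 5 ('B'): step: R->5, L=2; B->plug->A->R->H->L->D->refl->C->L'->A->R'->H->plug->H

Answer: DBCCH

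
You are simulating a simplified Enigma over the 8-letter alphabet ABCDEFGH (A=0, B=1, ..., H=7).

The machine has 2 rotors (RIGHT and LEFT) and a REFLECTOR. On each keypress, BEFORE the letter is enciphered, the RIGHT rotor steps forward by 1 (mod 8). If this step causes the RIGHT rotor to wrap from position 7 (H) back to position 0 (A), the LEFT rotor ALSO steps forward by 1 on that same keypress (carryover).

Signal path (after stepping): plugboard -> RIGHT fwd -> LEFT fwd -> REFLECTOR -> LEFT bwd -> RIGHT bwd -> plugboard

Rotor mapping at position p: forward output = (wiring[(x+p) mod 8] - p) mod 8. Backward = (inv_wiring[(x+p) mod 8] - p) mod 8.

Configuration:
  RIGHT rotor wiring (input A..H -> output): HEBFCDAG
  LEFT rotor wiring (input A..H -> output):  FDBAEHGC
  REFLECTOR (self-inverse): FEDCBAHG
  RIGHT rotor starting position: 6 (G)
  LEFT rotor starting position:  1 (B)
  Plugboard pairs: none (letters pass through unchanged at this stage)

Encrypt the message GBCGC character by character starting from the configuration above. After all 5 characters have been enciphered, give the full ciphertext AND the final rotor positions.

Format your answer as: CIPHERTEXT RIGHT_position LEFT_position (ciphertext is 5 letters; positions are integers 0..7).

Char 1 ('G'): step: R->7, L=1; G->plug->G->R->E->L->G->refl->H->L'->C->R'->D->plug->D
Char 2 ('B'): step: R->0, L->2 (L advanced); B->plug->B->R->E->L->E->refl->B->L'->H->R'->A->plug->A
Char 3 ('C'): step: R->1, L=2; C->plug->C->R->E->L->E->refl->B->L'->H->R'->F->plug->F
Char 4 ('G'): step: R->2, L=2; G->plug->G->R->F->L->A->refl->F->L'->D->R'->B->plug->B
Char 5 ('C'): step: R->3, L=2; C->plug->C->R->A->L->H->refl->G->L'->B->R'->G->plug->G
Final: ciphertext=DAFBG, RIGHT=3, LEFT=2

Answer: DAFBG 3 2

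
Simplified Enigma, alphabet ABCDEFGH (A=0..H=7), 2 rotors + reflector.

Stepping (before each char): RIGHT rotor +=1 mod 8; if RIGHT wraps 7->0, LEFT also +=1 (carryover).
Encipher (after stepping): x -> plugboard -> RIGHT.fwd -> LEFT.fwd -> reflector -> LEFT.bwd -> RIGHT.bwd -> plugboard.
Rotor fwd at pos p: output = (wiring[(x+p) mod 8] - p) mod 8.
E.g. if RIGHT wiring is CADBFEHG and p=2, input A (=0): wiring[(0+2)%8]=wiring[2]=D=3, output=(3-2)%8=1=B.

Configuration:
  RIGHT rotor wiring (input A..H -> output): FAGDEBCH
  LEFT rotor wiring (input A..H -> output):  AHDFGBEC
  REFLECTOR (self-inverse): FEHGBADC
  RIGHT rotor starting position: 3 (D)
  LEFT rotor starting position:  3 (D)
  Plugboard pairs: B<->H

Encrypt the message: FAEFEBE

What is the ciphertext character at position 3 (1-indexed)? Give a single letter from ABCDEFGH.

Char 1 ('F'): step: R->4, L=3; F->plug->F->R->E->L->H->refl->C->L'->A->R'->A->plug->A
Char 2 ('A'): step: R->5, L=3; A->plug->A->R->E->L->H->refl->C->L'->A->R'->D->plug->D
Char 3 ('E'): step: R->6, L=3; E->plug->E->R->A->L->C->refl->H->L'->E->R'->A->plug->A

A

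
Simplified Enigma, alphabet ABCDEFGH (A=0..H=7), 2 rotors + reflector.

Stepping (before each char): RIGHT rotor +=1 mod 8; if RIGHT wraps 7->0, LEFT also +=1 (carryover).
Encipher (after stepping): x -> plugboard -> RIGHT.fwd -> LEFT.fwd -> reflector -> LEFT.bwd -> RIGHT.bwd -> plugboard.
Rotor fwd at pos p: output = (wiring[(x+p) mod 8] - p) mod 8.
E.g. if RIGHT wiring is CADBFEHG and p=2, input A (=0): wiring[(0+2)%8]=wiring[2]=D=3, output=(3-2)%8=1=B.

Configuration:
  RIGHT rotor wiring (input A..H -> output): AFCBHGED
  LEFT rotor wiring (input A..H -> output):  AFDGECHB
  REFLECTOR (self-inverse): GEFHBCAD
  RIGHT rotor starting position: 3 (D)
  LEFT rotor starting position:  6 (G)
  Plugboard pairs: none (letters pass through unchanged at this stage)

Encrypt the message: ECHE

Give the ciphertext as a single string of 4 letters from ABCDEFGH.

Char 1 ('E'): step: R->4, L=6; E->plug->E->R->E->L->F->refl->C->L'->C->R'->B->plug->B
Char 2 ('C'): step: R->5, L=6; C->plug->C->R->G->L->G->refl->A->L'->F->R'->F->plug->F
Char 3 ('H'): step: R->6, L=6; H->plug->H->R->A->L->B->refl->E->L'->H->R'->D->plug->D
Char 4 ('E'): step: R->7, L=6; E->plug->E->R->C->L->C->refl->F->L'->E->R'->A->plug->A

Answer: BFDA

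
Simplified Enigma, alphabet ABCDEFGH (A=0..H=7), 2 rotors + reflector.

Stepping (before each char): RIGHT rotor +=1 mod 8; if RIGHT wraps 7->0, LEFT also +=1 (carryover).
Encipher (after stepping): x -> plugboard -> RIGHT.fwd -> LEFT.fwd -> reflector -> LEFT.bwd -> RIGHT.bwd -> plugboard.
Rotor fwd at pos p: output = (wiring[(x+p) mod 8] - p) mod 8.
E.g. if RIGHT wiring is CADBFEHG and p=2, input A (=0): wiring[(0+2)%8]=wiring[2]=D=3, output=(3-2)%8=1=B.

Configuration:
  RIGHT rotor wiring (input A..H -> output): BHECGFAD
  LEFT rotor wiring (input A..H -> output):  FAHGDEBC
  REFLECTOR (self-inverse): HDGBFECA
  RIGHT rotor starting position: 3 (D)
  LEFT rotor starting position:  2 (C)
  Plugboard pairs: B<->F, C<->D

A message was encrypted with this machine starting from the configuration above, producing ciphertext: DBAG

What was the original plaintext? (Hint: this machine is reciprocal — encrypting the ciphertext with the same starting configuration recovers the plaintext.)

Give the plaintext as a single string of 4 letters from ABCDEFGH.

Char 1 ('D'): step: R->4, L=2; D->plug->C->R->E->L->H->refl->A->L'->F->R'->E->plug->E
Char 2 ('B'): step: R->5, L=2; B->plug->F->R->H->L->G->refl->C->L'->D->R'->B->plug->F
Char 3 ('A'): step: R->6, L=2; A->plug->A->R->C->L->B->refl->D->L'->G->R'->E->plug->E
Char 4 ('G'): step: R->7, L=2; G->plug->G->R->G->L->D->refl->B->L'->C->R'->B->plug->F

Answer: EFEF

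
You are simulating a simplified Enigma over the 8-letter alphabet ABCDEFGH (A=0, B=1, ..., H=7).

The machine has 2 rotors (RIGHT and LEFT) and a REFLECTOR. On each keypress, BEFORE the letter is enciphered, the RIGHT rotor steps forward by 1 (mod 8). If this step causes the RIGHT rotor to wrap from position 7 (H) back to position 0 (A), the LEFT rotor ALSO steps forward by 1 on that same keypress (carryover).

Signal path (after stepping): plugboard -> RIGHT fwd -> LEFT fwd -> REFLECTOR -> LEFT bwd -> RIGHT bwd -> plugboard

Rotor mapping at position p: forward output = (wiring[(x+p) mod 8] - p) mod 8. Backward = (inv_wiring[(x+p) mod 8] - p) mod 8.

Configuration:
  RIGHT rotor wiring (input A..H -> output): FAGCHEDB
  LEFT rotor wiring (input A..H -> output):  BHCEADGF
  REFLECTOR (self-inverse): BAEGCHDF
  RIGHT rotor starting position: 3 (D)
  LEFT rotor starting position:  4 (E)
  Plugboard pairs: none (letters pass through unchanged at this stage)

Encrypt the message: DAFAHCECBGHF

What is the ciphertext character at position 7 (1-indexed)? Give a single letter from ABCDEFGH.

Char 1 ('D'): step: R->4, L=4; D->plug->D->R->F->L->D->refl->G->L'->G->R'->H->plug->H
Char 2 ('A'): step: R->5, L=4; A->plug->A->R->H->L->A->refl->B->L'->D->R'->E->plug->E
Char 3 ('F'): step: R->6, L=4; F->plug->F->R->E->L->F->refl->H->L'->B->R'->G->plug->G
Char 4 ('A'): step: R->7, L=4; A->plug->A->R->C->L->C->refl->E->L'->A->R'->F->plug->F
Char 5 ('H'): step: R->0, L->5 (L advanced); H->plug->H->R->B->L->B->refl->A->L'->C->R'->D->plug->D
Char 6 ('C'): step: R->1, L=5; C->plug->C->R->B->L->B->refl->A->L'->C->R'->F->plug->F
Char 7 ('E'): step: R->2, L=5; E->plug->E->R->B->L->B->refl->A->L'->C->R'->D->plug->D

D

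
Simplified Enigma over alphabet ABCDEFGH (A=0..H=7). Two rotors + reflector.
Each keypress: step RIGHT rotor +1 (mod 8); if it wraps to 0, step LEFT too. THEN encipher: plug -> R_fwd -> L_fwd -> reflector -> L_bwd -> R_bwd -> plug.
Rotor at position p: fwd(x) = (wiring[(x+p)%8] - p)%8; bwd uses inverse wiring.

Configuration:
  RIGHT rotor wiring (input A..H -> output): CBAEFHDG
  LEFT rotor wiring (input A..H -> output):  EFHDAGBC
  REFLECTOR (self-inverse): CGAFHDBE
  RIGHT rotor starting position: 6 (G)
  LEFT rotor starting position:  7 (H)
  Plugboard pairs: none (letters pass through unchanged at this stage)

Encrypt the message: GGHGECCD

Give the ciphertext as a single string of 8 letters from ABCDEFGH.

Char 1 ('G'): step: R->7, L=7; G->plug->G->R->A->L->D->refl->F->L'->B->R'->D->plug->D
Char 2 ('G'): step: R->0, L->0 (L advanced); G->plug->G->R->D->L->D->refl->F->L'->B->R'->B->plug->B
Char 3 ('H'): step: R->1, L=0; H->plug->H->R->B->L->F->refl->D->L'->D->R'->C->plug->C
Char 4 ('G'): step: R->2, L=0; G->plug->G->R->A->L->E->refl->H->L'->C->R'->B->plug->B
Char 5 ('E'): step: R->3, L=0; E->plug->E->R->D->L->D->refl->F->L'->B->R'->A->plug->A
Char 6 ('C'): step: R->4, L=0; C->plug->C->R->H->L->C->refl->A->L'->E->R'->G->plug->G
Char 7 ('C'): step: R->5, L=0; C->plug->C->R->B->L->F->refl->D->L'->D->R'->F->plug->F
Char 8 ('D'): step: R->6, L=0; D->plug->D->R->D->L->D->refl->F->L'->B->R'->H->plug->H

Answer: DBCBAGFH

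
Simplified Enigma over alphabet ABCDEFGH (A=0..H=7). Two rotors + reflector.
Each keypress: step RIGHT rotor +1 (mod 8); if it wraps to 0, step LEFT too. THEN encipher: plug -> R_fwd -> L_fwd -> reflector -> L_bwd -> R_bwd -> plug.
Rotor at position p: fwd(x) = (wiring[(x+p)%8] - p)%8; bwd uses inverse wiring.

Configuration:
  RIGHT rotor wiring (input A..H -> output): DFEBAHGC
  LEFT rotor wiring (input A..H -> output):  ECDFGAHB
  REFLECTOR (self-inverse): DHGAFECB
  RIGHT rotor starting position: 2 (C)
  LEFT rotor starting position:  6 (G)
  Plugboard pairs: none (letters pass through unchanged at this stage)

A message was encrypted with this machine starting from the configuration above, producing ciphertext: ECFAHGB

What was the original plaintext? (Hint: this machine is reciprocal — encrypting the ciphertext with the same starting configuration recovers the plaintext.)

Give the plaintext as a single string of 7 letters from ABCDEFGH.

Char 1 ('E'): step: R->3, L=6; E->plug->E->R->H->L->C->refl->G->L'->C->R'->G->plug->G
Char 2 ('C'): step: R->4, L=6; C->plug->C->R->C->L->G->refl->C->L'->H->R'->E->plug->E
Char 3 ('F'): step: R->5, L=6; F->plug->F->R->H->L->C->refl->G->L'->C->R'->A->plug->A
Char 4 ('A'): step: R->6, L=6; A->plug->A->R->A->L->B->refl->H->L'->F->R'->C->plug->C
Char 5 ('H'): step: R->7, L=6; H->plug->H->R->H->L->C->refl->G->L'->C->R'->E->plug->E
Char 6 ('G'): step: R->0, L->7 (L advanced); G->plug->G->R->G->L->B->refl->H->L'->F->R'->B->plug->B
Char 7 ('B'): step: R->1, L=7; B->plug->B->R->D->L->E->refl->F->L'->B->R'->G->plug->G

Answer: GEACEBG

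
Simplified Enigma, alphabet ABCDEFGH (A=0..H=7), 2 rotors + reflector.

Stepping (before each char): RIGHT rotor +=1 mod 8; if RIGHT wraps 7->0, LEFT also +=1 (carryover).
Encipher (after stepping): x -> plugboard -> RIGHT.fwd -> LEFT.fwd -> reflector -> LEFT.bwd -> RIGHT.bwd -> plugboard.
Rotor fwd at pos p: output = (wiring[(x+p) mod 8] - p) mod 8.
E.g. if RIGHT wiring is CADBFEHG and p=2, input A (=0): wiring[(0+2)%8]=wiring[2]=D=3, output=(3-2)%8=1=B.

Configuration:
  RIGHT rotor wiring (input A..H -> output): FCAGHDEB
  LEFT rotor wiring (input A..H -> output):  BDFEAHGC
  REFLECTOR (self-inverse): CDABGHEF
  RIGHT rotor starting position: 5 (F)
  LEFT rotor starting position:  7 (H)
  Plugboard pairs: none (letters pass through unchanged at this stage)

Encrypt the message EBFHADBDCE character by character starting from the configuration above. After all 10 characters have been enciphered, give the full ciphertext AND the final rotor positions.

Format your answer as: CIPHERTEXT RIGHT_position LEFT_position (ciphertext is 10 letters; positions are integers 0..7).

Answer: BDDBGCGGDG 7 0

Derivation:
Char 1 ('E'): step: R->6, L=7; E->plug->E->R->C->L->E->refl->G->L'->D->R'->B->plug->B
Char 2 ('B'): step: R->7, L=7; B->plug->B->R->G->L->A->refl->C->L'->B->R'->D->plug->D
Char 3 ('F'): step: R->0, L->0 (L advanced); F->plug->F->R->D->L->E->refl->G->L'->G->R'->D->plug->D
Char 4 ('H'): step: R->1, L=0; H->plug->H->R->E->L->A->refl->C->L'->H->R'->B->plug->B
Char 5 ('A'): step: R->2, L=0; A->plug->A->R->G->L->G->refl->E->L'->D->R'->G->plug->G
Char 6 ('D'): step: R->3, L=0; D->plug->D->R->B->L->D->refl->B->L'->A->R'->C->plug->C
Char 7 ('B'): step: R->4, L=0; B->plug->B->R->H->L->C->refl->A->L'->E->R'->G->plug->G
Char 8 ('D'): step: R->5, L=0; D->plug->D->R->A->L->B->refl->D->L'->B->R'->G->plug->G
Char 9 ('C'): step: R->6, L=0; C->plug->C->R->H->L->C->refl->A->L'->E->R'->D->plug->D
Char 10 ('E'): step: R->7, L=0; E->plug->E->R->H->L->C->refl->A->L'->E->R'->G->plug->G
Final: ciphertext=BDDBGCGGDG, RIGHT=7, LEFT=0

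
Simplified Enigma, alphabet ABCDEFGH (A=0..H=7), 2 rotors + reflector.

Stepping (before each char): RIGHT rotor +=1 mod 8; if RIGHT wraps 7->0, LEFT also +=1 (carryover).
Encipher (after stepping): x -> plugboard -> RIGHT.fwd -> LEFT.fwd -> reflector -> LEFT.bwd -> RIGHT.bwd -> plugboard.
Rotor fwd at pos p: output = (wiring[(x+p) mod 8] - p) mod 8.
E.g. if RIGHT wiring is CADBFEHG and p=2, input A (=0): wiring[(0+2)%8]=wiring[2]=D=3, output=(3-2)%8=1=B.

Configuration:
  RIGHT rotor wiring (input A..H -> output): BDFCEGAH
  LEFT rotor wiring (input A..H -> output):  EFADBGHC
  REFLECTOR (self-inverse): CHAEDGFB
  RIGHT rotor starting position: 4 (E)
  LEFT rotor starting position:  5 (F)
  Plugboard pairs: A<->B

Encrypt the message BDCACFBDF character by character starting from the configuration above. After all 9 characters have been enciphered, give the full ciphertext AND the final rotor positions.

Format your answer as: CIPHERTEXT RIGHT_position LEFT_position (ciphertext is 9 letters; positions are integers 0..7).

Answer: DEHGGCEBA 5 6

Derivation:
Char 1 ('B'): step: R->5, L=5; B->plug->A->R->B->L->C->refl->A->L'->E->R'->D->plug->D
Char 2 ('D'): step: R->6, L=5; D->plug->D->R->F->L->D->refl->E->L'->H->R'->E->plug->E
Char 3 ('C'): step: R->7, L=5; C->plug->C->R->E->L->A->refl->C->L'->B->R'->H->plug->H
Char 4 ('A'): step: R->0, L->6 (L advanced); A->plug->B->R->D->L->H->refl->B->L'->A->R'->G->plug->G
Char 5 ('C'): step: R->1, L=6; C->plug->C->R->B->L->E->refl->D->L'->G->R'->G->plug->G
Char 6 ('F'): step: R->2, L=6; F->plug->F->R->F->L->F->refl->G->L'->C->R'->C->plug->C
Char 7 ('B'): step: R->3, L=6; B->plug->A->R->H->L->A->refl->C->L'->E->R'->E->plug->E
Char 8 ('D'): step: R->4, L=6; D->plug->D->R->D->L->H->refl->B->L'->A->R'->A->plug->B
Char 9 ('F'): step: R->5, L=6; F->plug->F->R->A->L->B->refl->H->L'->D->R'->B->plug->A
Final: ciphertext=DEHGGCEBA, RIGHT=5, LEFT=6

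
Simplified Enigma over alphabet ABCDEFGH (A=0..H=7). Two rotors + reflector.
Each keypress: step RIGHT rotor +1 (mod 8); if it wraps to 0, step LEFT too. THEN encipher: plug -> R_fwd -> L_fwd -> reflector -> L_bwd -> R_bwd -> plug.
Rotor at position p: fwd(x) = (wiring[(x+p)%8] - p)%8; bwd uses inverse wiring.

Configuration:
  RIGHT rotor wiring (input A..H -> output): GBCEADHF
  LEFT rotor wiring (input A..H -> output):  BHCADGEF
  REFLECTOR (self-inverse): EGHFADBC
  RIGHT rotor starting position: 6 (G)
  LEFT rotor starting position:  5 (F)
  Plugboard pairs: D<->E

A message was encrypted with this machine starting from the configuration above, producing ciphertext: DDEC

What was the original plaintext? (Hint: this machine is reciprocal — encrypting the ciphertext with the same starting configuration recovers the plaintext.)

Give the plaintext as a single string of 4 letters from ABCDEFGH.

Char 1 ('D'): step: R->7, L=5; D->plug->E->R->F->L->F->refl->D->L'->G->R'->A->plug->A
Char 2 ('D'): step: R->0, L->6 (L advanced); D->plug->E->R->A->L->G->refl->B->L'->D->R'->F->plug->F
Char 3 ('E'): step: R->1, L=6; E->plug->D->R->H->L->A->refl->E->L'->E->R'->G->plug->G
Char 4 ('C'): step: R->2, L=6; C->plug->C->R->G->L->F->refl->D->L'->C->R'->B->plug->B

Answer: AFGB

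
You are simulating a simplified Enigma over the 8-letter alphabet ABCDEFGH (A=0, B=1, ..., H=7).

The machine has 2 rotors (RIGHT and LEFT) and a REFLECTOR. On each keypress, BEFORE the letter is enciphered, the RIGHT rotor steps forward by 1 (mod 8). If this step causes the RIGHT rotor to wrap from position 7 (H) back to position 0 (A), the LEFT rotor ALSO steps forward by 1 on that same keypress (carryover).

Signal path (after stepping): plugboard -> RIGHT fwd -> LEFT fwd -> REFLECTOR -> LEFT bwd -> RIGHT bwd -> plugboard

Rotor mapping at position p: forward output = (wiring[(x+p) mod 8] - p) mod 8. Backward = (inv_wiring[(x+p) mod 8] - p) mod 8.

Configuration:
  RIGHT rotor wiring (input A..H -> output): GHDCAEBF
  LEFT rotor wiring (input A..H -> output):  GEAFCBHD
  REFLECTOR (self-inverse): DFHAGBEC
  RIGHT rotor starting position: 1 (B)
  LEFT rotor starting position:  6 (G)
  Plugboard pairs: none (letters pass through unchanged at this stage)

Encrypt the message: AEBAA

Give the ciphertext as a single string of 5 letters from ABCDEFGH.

Answer: BADEH

Derivation:
Char 1 ('A'): step: R->2, L=6; A->plug->A->R->B->L->F->refl->B->L'->A->R'->B->plug->B
Char 2 ('E'): step: R->3, L=6; E->plug->E->R->C->L->A->refl->D->L'->H->R'->A->plug->A
Char 3 ('B'): step: R->4, L=6; B->plug->B->R->A->L->B->refl->F->L'->B->R'->D->plug->D
Char 4 ('A'): step: R->5, L=6; A->plug->A->R->H->L->D->refl->A->L'->C->R'->E->plug->E
Char 5 ('A'): step: R->6, L=6; A->plug->A->R->D->L->G->refl->E->L'->G->R'->H->plug->H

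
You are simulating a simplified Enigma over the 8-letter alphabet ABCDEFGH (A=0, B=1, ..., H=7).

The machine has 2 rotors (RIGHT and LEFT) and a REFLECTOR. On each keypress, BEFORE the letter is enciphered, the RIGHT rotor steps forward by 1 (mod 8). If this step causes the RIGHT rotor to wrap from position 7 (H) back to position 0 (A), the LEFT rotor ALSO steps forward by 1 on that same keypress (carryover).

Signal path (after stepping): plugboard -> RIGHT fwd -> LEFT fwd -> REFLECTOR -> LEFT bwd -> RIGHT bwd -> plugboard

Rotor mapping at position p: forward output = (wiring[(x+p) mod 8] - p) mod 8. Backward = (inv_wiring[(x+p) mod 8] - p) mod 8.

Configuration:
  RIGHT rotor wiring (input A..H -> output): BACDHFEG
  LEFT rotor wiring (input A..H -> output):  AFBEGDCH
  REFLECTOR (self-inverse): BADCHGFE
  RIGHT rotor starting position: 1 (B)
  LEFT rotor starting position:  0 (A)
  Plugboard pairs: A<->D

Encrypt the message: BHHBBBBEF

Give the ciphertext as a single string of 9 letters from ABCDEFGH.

Answer: FEDEAFECE

Derivation:
Char 1 ('B'): step: R->2, L=0; B->plug->B->R->B->L->F->refl->G->L'->E->R'->F->plug->F
Char 2 ('H'): step: R->3, L=0; H->plug->H->R->H->L->H->refl->E->L'->D->R'->E->plug->E
Char 3 ('H'): step: R->4, L=0; H->plug->H->R->H->L->H->refl->E->L'->D->R'->A->plug->D
Char 4 ('B'): step: R->5, L=0; B->plug->B->R->H->L->H->refl->E->L'->D->R'->E->plug->E
Char 5 ('B'): step: R->6, L=0; B->plug->B->R->A->L->A->refl->B->L'->C->R'->D->plug->A
Char 6 ('B'): step: R->7, L=0; B->plug->B->R->C->L->B->refl->A->L'->A->R'->F->plug->F
Char 7 ('B'): step: R->0, L->1 (L advanced); B->plug->B->R->A->L->E->refl->H->L'->H->R'->E->plug->E
Char 8 ('E'): step: R->1, L=1; E->plug->E->R->E->L->C->refl->D->L'->C->R'->C->plug->C
Char 9 ('F'): step: R->2, L=1; F->plug->F->R->E->L->C->refl->D->L'->C->R'->E->plug->E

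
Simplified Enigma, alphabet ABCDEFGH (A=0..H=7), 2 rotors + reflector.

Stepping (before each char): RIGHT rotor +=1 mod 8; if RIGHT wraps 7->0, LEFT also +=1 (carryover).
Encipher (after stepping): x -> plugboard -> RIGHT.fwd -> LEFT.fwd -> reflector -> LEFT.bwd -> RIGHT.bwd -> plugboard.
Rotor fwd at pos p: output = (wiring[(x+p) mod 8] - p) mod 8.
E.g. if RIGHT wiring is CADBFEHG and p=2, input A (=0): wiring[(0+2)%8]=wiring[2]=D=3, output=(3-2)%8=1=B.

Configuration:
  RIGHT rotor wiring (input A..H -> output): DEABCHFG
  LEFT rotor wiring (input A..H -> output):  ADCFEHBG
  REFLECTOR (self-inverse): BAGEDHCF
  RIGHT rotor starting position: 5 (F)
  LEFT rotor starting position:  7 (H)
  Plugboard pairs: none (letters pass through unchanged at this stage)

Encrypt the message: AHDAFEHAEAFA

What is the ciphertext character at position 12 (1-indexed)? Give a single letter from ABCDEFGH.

Char 1 ('A'): step: R->6, L=7; A->plug->A->R->H->L->C->refl->G->L'->E->R'->G->plug->G
Char 2 ('H'): step: R->7, L=7; H->plug->H->R->G->L->A->refl->B->L'->B->R'->D->plug->D
Char 3 ('D'): step: R->0, L->0 (L advanced); D->plug->D->R->B->L->D->refl->E->L'->E->R'->B->plug->B
Char 4 ('A'): step: R->1, L=0; A->plug->A->R->D->L->F->refl->H->L'->F->R'->G->plug->G
Char 5 ('F'): step: R->2, L=0; F->plug->F->R->E->L->E->refl->D->L'->B->R'->G->plug->G
Char 6 ('E'): step: R->3, L=0; E->plug->E->R->D->L->F->refl->H->L'->F->R'->H->plug->H
Char 7 ('H'): step: R->4, L=0; H->plug->H->R->F->L->H->refl->F->L'->D->R'->B->plug->B
Char 8 ('A'): step: R->5, L=0; A->plug->A->R->C->L->C->refl->G->L'->H->R'->E->plug->E
Char 9 ('E'): step: R->6, L=0; E->plug->E->R->C->L->C->refl->G->L'->H->R'->A->plug->A
Char 10 ('A'): step: R->7, L=0; A->plug->A->R->H->L->G->refl->C->L'->C->R'->E->plug->E
Char 11 ('F'): step: R->0, L->1 (L advanced); F->plug->F->R->H->L->H->refl->F->L'->G->R'->H->plug->H
Char 12 ('A'): step: R->1, L=1; A->plug->A->R->D->L->D->refl->E->L'->C->R'->H->plug->H

H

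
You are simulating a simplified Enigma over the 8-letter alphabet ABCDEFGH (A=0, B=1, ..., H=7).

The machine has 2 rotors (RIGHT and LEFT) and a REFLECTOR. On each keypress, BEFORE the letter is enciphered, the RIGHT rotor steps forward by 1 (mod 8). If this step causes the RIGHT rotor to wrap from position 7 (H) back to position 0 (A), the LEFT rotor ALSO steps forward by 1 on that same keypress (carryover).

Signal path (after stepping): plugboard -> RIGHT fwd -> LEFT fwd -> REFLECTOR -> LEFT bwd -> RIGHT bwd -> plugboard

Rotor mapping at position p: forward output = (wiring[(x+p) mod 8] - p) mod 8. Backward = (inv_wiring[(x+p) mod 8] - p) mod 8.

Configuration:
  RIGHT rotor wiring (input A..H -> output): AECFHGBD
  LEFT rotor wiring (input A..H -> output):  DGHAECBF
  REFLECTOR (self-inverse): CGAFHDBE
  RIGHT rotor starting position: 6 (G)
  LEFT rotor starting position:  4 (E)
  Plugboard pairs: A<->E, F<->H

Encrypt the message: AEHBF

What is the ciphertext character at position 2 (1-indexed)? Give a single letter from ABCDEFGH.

Char 1 ('A'): step: R->7, L=4; A->plug->E->R->G->L->D->refl->F->L'->C->R'->H->plug->F
Char 2 ('E'): step: R->0, L->5 (L advanced); E->plug->A->R->A->L->F->refl->D->L'->G->R'->F->plug->H

H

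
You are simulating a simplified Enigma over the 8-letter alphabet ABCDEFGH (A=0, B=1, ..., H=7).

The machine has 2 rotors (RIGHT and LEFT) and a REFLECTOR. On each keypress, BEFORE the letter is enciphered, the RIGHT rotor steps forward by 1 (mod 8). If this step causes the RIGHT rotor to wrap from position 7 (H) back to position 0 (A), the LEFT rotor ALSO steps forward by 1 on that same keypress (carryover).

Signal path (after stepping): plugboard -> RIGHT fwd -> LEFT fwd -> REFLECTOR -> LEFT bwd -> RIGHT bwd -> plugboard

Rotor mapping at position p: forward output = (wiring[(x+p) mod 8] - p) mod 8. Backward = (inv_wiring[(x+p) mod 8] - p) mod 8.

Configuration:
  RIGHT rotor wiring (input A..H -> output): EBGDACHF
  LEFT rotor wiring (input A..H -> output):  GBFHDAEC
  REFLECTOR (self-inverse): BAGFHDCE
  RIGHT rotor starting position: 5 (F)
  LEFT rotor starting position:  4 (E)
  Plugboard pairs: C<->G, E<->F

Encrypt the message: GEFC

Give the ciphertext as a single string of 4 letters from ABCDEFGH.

Answer: CHEF

Derivation:
Char 1 ('G'): step: R->6, L=4; G->plug->C->R->G->L->B->refl->A->L'->C->R'->G->plug->C
Char 2 ('E'): step: R->7, L=4; E->plug->F->R->B->L->E->refl->H->L'->A->R'->H->plug->H
Char 3 ('F'): step: R->0, L->5 (L advanced); F->plug->E->R->A->L->D->refl->F->L'->C->R'->F->plug->E
Char 4 ('C'): step: R->1, L=5; C->plug->G->R->E->L->E->refl->H->L'->B->R'->E->plug->F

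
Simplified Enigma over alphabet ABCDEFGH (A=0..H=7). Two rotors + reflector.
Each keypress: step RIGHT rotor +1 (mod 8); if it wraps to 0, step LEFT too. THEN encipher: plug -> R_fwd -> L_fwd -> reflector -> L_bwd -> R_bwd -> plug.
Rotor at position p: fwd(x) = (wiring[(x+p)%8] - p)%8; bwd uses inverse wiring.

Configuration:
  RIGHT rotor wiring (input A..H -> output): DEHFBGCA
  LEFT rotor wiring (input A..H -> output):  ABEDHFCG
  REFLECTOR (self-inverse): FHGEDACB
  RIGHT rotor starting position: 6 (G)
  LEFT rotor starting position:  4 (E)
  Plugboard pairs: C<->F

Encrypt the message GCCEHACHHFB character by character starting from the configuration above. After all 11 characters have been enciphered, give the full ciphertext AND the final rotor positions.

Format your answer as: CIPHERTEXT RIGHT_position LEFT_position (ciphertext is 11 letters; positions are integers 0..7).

Answer: AFDGFBBEBCG 1 6

Derivation:
Char 1 ('G'): step: R->7, L=4; G->plug->G->R->H->L->H->refl->B->L'->B->R'->A->plug->A
Char 2 ('C'): step: R->0, L->5 (L advanced); C->plug->F->R->G->L->G->refl->C->L'->H->R'->C->plug->F
Char 3 ('C'): step: R->1, L=5; C->plug->F->R->B->L->F->refl->A->L'->A->R'->D->plug->D
Char 4 ('E'): step: R->2, L=5; E->plug->E->R->A->L->A->refl->F->L'->B->R'->G->plug->G
Char 5 ('H'): step: R->3, L=5; H->plug->H->R->E->L->E->refl->D->L'->D->R'->C->plug->F
Char 6 ('A'): step: R->4, L=5; A->plug->A->R->F->L->H->refl->B->L'->C->R'->B->plug->B
Char 7 ('C'): step: R->5, L=5; C->plug->F->R->C->L->B->refl->H->L'->F->R'->B->plug->B
Char 8 ('H'): step: R->6, L=5; H->plug->H->R->A->L->A->refl->F->L'->B->R'->E->plug->E
Char 9 ('H'): step: R->7, L=5; H->plug->H->R->D->L->D->refl->E->L'->E->R'->B->plug->B
Char 10 ('F'): step: R->0, L->6 (L advanced); F->plug->C->R->H->L->H->refl->B->L'->G->R'->F->plug->C
Char 11 ('B'): step: R->1, L=6; B->plug->B->R->G->L->B->refl->H->L'->H->R'->G->plug->G
Final: ciphertext=AFDGFBBEBCG, RIGHT=1, LEFT=6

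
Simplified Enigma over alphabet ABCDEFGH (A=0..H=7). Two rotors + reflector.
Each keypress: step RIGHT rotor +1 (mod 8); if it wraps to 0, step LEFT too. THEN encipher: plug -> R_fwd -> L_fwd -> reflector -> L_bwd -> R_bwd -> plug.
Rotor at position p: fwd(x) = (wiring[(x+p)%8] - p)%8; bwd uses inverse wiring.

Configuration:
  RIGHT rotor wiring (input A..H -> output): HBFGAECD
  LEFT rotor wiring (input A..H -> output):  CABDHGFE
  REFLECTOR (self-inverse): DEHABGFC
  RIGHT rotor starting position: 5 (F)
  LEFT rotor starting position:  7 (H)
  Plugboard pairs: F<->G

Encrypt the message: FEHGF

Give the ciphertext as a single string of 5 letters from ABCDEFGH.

Answer: ABBEC

Derivation:
Char 1 ('F'): step: R->6, L=7; F->plug->G->R->C->L->B->refl->E->L'->E->R'->A->plug->A
Char 2 ('E'): step: R->7, L=7; E->plug->E->R->H->L->G->refl->F->L'->A->R'->B->plug->B
Char 3 ('H'): step: R->0, L->0 (L advanced); H->plug->H->R->D->L->D->refl->A->L'->B->R'->B->plug->B
Char 4 ('G'): step: R->1, L=0; G->plug->F->R->B->L->A->refl->D->L'->D->R'->E->plug->E
Char 5 ('F'): step: R->2, L=0; F->plug->G->R->F->L->G->refl->F->L'->G->R'->C->plug->C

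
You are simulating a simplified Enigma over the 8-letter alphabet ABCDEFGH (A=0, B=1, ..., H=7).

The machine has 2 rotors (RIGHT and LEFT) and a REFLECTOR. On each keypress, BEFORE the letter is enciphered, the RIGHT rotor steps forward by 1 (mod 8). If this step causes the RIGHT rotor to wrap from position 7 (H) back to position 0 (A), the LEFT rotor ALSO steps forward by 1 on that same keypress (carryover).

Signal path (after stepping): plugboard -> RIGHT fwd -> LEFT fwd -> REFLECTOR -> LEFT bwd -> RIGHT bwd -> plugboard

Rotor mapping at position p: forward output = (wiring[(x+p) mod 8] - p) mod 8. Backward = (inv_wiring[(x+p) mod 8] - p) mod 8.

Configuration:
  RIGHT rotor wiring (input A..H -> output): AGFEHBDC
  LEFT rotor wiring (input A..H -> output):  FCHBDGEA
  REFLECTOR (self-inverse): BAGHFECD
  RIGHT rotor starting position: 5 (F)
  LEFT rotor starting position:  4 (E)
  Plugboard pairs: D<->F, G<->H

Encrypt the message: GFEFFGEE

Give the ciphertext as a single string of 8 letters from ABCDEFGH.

Answer: EDCBCAFG

Derivation:
Char 1 ('G'): step: R->6, L=4; G->plug->H->R->D->L->E->refl->F->L'->H->R'->E->plug->E
Char 2 ('F'): step: R->7, L=4; F->plug->D->R->G->L->D->refl->H->L'->A->R'->F->plug->D
Char 3 ('E'): step: R->0, L->5 (L advanced); E->plug->E->R->H->L->G->refl->C->L'->F->R'->C->plug->C
Char 4 ('F'): step: R->1, L=5; F->plug->D->R->G->L->E->refl->F->L'->E->R'->B->plug->B
Char 5 ('F'): step: R->2, L=5; F->plug->D->R->H->L->G->refl->C->L'->F->R'->C->plug->C
Char 6 ('G'): step: R->3, L=5; G->plug->H->R->C->L->D->refl->H->L'->B->R'->A->plug->A
Char 7 ('E'): step: R->4, L=5; E->plug->E->R->E->L->F->refl->E->L'->G->R'->D->plug->F
Char 8 ('E'): step: R->5, L=5; E->plug->E->R->B->L->H->refl->D->L'->C->R'->H->plug->G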